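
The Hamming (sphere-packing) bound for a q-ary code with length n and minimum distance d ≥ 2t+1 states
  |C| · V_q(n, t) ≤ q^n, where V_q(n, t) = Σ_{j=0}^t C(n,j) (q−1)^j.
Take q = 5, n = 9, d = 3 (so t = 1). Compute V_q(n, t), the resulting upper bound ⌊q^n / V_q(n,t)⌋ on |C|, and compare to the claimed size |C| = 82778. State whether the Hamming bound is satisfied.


V_q(n, t) = 37, q^n = 1953125, Hamming bound = 52787, |C| = 82778 > bound (violated).

Step 1: Compute V_q(n, t) = Σ_{j=0}^1 C(n, j) (q−1)^j.
  j = 0: C(9,0)·(4)^0 = 1·1 = 1.
  j = 1: C(9,1)·(4)^1 = 9·4 = 36.
  V_q(n, t) = 1 + 36 = 37.
Step 2: q^n = 5^9 = 1953125.
Step 3: Hamming bound ⌊q^n / V_q(n,t)⌋ = ⌊1953125/37⌋ = 52787.
Step 4: Compare |C| = 82778 to 52787: violated.
The claimed |C| lies above the Hamming bound, so no 5-ary code of length 9 with d ≥ 3 can have 82778 codewords.


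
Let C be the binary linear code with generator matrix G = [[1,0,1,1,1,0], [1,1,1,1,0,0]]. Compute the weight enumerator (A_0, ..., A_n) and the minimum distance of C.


Weight distribution: A_0 = 1, A_2 = 1, A_4 = 2. Minimum distance d = 2.

Enumerate all 2^2 = 4 messages m ∈ F_2^2.
For each, compute codeword c = mG in F_2^6, then tally its weight.
  m = 00 → c = 000000, weight = 0.
  m = 10 → c = 101110, weight = 4.
  m = 01 → c = 111100, weight = 4.
  m = 11 → c = 010010, weight = 2.
Tally weights:
  weight 0: 1 codewords.
  weight 2: 1 codewords.
  weight 4: 2 codewords.
Minimum distance d = smallest w > 0 with A_w > 0 = 2.
Sanity: Σ A_w = 4 = 2^2 = 4 ✓.


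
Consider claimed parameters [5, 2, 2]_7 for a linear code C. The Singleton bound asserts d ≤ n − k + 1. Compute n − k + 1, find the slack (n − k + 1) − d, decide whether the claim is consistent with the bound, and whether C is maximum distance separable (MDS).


Singleton RHS = n − k + 1 = 4, slack = 2, bound satisfied, not MDS.

Singleton bound: d ≤ n − k + 1.
Here n = 5, k = 2, so n − k + 1 = 4.
Given d = 2, check d ≤ 4: YES.
Slack = (n − k + 1) − d = 2.
The code is NOT MDS (slack = 2 > 0).
Description: the claimed parameters are [5, 2, 2]_7; such a code would be non-MDS.


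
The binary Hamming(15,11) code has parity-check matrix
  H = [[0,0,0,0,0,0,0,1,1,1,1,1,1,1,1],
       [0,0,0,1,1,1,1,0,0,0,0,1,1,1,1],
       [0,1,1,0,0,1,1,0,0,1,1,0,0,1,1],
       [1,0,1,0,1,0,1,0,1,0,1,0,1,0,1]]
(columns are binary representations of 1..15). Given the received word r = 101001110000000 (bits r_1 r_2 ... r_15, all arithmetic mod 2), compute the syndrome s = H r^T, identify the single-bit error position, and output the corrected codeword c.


s = (1, 0, 1, 1)^T, error position = 11, corrected codeword c = 101001110010000

Compute s = H r^T mod 2 one row at a time:
  s_1 = 1 + 0 + 0 + 0 + 0 + 0 + 0 + 0 = 1 ≡ 1 (mod 2).
  s_2 = 0 + 0 + 1 + 1 + 0 + 0 + 0 + 0 = 2 ≡ 0 (mod 2).
  s_3 = 0 + 1 + 1 + 1 + 0 + 0 + 0 + 0 = 3 ≡ 1 (mod 2).
  s_4 = 1 + 1 + 0 + 1 + 0 + 0 + 0 + 0 = 3 ≡ 1 (mod 2).
s = (1, 0, 1, 1)^T — this equals column 11 of H (binary 1011), so error is at position 11.
Correct: flip bit 11 of r = 101001110000000 to get c = 101001110010000.


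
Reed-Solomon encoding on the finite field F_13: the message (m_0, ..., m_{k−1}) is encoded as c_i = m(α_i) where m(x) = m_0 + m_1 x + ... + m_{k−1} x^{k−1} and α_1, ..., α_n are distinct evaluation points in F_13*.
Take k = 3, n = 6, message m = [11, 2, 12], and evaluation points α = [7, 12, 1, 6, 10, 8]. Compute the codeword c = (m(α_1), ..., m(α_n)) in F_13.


c = [2, 8, 12, 0, 9, 2]

Message polynomial: m(x) = 11 + 2·x + 12·x^2 (mod 13).
For each evaluation point α_i, compute m(α_i) mod 13:
  α_1 = 7: Horner steps 12 → 8 → 2, so m(7) = 2.
  α_2 = 12: Horner steps 12 → 3 → 8, so m(12) = 8.
  α_3 = 1: Horner steps 12 → 1 → 12, so m(1) = 12.
  α_4 = 6: Horner steps 12 → 9 → 0, so m(6) = 0.
  α_5 = 10: Horner steps 12 → 5 → 9, so m(10) = 9.
  α_6 = 8: Horner steps 12 → 7 → 2, so m(8) = 2.
Codeword c = [2, 8, 12, 0, 9, 2] ∈ F_13^6.


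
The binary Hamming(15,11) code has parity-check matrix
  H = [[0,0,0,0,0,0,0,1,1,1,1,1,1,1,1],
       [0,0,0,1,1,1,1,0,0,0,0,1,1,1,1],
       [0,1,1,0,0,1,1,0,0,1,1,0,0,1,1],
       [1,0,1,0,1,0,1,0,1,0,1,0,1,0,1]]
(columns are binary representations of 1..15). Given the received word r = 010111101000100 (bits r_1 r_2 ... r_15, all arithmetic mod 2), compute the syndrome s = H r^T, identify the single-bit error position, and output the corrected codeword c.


s = (0, 1, 1, 0)^T, error position = 6, corrected codeword c = 010110101000100

Compute s = H r^T mod 2 one row at a time:
  s_1 = 0 + 1 + 0 + 0 + 0 + 1 + 0 + 0 = 2 ≡ 0 (mod 2).
  s_2 = 1 + 1 + 1 + 1 + 0 + 1 + 0 + 0 = 5 ≡ 1 (mod 2).
  s_3 = 1 + 0 + 1 + 1 + 0 + 0 + 0 + 0 = 3 ≡ 1 (mod 2).
  s_4 = 0 + 0 + 1 + 1 + 1 + 0 + 1 + 0 = 4 ≡ 0 (mod 2).
s = (0, 1, 1, 0)^T — this equals column 6 of H (binary 0110), so error is at position 6.
Correct: flip bit 6 of r = 010111101000100 to get c = 010110101000100.


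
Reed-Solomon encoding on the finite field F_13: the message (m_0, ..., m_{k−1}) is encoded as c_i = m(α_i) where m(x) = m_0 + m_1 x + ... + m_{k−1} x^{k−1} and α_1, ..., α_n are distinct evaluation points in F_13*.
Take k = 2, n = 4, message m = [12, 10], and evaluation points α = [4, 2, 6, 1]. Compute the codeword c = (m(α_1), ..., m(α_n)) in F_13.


c = [0, 6, 7, 9]

Message polynomial: m(x) = 12 + 10·x (mod 13).
For each evaluation point α_i, compute m(α_i) mod 13:
  α_1 = 4: Horner steps 10 → 0, so m(4) = 0.
  α_2 = 2: Horner steps 10 → 6, so m(2) = 6.
  α_3 = 6: Horner steps 10 → 7, so m(6) = 7.
  α_4 = 1: Horner steps 10 → 9, so m(1) = 9.
Codeword c = [0, 6, 7, 9] ∈ F_13^4.


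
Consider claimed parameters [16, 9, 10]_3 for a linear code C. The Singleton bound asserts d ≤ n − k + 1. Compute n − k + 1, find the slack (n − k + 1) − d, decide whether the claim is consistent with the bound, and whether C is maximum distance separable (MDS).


Singleton RHS = n − k + 1 = 8, slack = -2, bound violated (no such code; not MDS).

Singleton bound: d ≤ n − k + 1.
Here n = 16, k = 9, so n − k + 1 = 8.
Given d = 10, check d ≤ 8: NO.
Slack = (n − k + 1) − d = -2.
The slack is negative: d = 10 exceeds n − k + 1 = 8 by 2, so the Singleton bound is violated and no linear [16, 9, 10]_3 code can exist. In particular it is not MDS (MDS requires d = n − k + 1 exactly).
Description: the claimed parameters are [16, 9, 10]_3; such a code would be impossible (violates the Singleton bound).


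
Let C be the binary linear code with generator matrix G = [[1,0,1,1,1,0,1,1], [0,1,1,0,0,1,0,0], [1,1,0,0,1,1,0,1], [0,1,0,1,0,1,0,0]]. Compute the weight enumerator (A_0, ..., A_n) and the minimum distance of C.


Weight distribution: A_0 = 1, A_2 = 3, A_3 = 3, A_4 = 3, A_5 = 2, A_6 = 1, A_7 = 3. Minimum distance d = 2.

Enumerate all 2^4 = 16 messages m ∈ F_2^4.
For each, compute codeword c = mG in F_2^8, then tally its weight.
  m = 0000 → c = 00000000, weight = 0.
  m = 1000 → c = 10111011, weight = 6.
  m = 0100 → c = 01100100, weight = 3.
  m = 1100 → c = 11011111, weight = 7.
  m = 0010 → c = 11001101, weight = 5.
  m = 1010 → c = 01110110, weight = 5.
  m = 0110 → c = 10101001, weight = 4.
  m = 1110 → c = 00010010, weight = 2.
  m = 0001 → c = 01010100, weight = 3.
  m = 1001 → c = 11101111, weight = 7.
  m = 0101 → c = 00110000, weight = 2.
  m = 1101 → c = 10001011, weight = 4.
  m = 0011 → c = 10011001, weight = 4.
  m = 1011 → c = 00100010, weight = 2.
  m = 0111 → c = 11111101, weight = 7.
  m = 1111 → c = 01000110, weight = 3.
Tally weights:
  weight 0: 1 codewords.
  weight 2: 3 codewords.
  weight 3: 3 codewords.
  weight 4: 3 codewords.
  weight 5: 2 codewords.
  weight 6: 1 codewords.
  weight 7: 3 codewords.
Minimum distance d = smallest w > 0 with A_w > 0 = 2.
Sanity: Σ A_w = 16 = 2^4 = 16 ✓.


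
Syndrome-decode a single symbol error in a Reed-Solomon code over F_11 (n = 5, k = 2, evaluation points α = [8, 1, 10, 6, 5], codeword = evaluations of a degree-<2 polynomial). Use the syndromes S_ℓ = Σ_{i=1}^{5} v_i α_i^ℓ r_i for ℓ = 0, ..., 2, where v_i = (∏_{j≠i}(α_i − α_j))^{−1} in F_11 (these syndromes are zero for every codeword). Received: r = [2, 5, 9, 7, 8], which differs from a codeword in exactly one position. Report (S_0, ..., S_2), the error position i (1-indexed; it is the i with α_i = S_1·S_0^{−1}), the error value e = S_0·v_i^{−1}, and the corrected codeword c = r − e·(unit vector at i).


S = (8, 4, 2), error at position 4, error magnitude e = 1, c = [2, 5, 9, 6, 8].

Step 1: column multipliers v_i = (∏_{j≠i}(α_i − α_j))^{−1} mod 11.
  i = 1 (α = 8): (8−1)(8−10)(8−6)(8−5) = 7·(−2)·2·3 = −84 ≡ 4, so v_1 = 4^{−1} = 3 (mod 11).
  i = 2 (α = 1): (1−8)(1−10)(1−6)(1−5) = (−7)·(−9)·(−5)·(−4) = 1260 ≡ 6, so v_2 = 6^{−1} = 2 (mod 11).
  i = 3 (α = 10): (10−8)(10−1)(10−6)(10−5) = 2·9·4·5 = 360 ≡ 8, so v_3 = 8^{−1} = 7 (mod 11).
  i = 4 (α = 6): (6−8)(6−1)(6−10)(6−5) = (−2)·5·(−4)·1 = 40 ≡ 7, so v_4 = 7^{−1} = 8 (mod 11).
  i = 5 (α = 5): (5−8)(5−1)(5−10)(5−6) = (−3)·4·(−5)·(−1) = −60 ≡ 6, so v_5 = 6^{−1} = 2 (mod 11).
  v = [3, 2, 7, 8, 2].
Step 2: syndromes of r = [2, 5, 9, 7, 8] (all sums mod 11).
  S_0 = Σ v_i r_i = 3·2 + 2·5 + 7·9 + 8·7 + 2·8 = 151 ≡ 8.
  S_1 = Σ v_i α_i r_i = 3·8·2 + 2·1·5 + 7·10·9 + 8·6·7 + 2·5·8 = 1104 ≡ 4.
  α_i^2 mod 11 = [9, 1, 1, 3, 3].
  S_2 = Σ v_i α_i^2 r_i = 3·9·2 + 2·1·5 + 7·1·9 + 8·3·7 + 2·3·8 = 343 ≡ 2.
  S = (8, 4, 2) ≠ 0, so r is not a codeword (an error is present).
Step 3: locate the error. For a single error e at position i, S_ℓ = v_i·e·α_i^ℓ, so α_err = S_1/S_0.
  S_0^{−1} = 8^{−1} = 7 (mod 11), so α_err = 4·7 = 28 ≡ 6 = α_4. Error position i = 4.
  Consistency check: S_2/S_1 = 2·3 = 6 ≡ 6 = α_err ✓ (single-error assumption holds).
Step 4: error magnitude e = S_0/v_4 = S_0·∏_{j≠4}(α_4 − α_j) = 8·7 = 56 ≡ 1 (mod 11).
Step 5: correct position 4: c_4 = r_4 − e = 7 − 1 ≡ 6 (mod 11). Hence c = [2, 5, 9, 6, 8].
  Check: interpolating c through the α_i gives m(x) = 7 + 9·x (degree < 2) with m(α_i) = c_i for every i, so c is indeed a codeword.


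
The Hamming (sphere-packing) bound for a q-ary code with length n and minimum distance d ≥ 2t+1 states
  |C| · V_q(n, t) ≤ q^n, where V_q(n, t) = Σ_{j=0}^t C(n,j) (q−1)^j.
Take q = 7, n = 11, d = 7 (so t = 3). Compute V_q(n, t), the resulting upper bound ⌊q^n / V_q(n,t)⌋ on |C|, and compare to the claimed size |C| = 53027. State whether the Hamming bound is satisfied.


V_q(n, t) = 37687, q^n = 1977326743, Hamming bound = 52467, |C| = 53027 > bound (violated).

Step 1: Compute V_q(n, t) = Σ_{j=0}^3 C(n, j) (q−1)^j.
  j = 0: C(11,0)·(6)^0 = 1·1 = 1.
  j = 1: C(11,1)·(6)^1 = 11·6 = 66.
  j = 2: C(11,2)·(6)^2 = 55·36 = 1980.
  j = 3: C(11,3)·(6)^3 = 165·216 = 35640.
  V_q(n, t) = 1 + 66 + 1980 + 35640 = 37687.
Step 2: q^n = 7^11 = 1977326743.
Step 3: Hamming bound ⌊q^n / V_q(n,t)⌋ = ⌊1977326743/37687⌋ = 52467.
Step 4: Compare |C| = 53027 to 52467: violated.
The claimed |C| lies above the Hamming bound, so no 7-ary code of length 11 with d ≥ 7 can have 53027 codewords.


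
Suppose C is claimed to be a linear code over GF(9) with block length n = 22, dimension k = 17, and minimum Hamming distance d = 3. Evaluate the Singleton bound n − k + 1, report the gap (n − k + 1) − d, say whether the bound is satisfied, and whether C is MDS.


Singleton RHS = n − k + 1 = 6, slack = 3, bound satisfied, not MDS.

Singleton bound: d ≤ n − k + 1.
Here n = 22, k = 17, so n − k + 1 = 6.
Given d = 3, check d ≤ 6: YES.
Slack = (n − k + 1) − d = 3.
The code is NOT MDS (slack = 3 > 0).
Description: the claimed parameters are [22, 17, 3]_9; such a code would be non-MDS.


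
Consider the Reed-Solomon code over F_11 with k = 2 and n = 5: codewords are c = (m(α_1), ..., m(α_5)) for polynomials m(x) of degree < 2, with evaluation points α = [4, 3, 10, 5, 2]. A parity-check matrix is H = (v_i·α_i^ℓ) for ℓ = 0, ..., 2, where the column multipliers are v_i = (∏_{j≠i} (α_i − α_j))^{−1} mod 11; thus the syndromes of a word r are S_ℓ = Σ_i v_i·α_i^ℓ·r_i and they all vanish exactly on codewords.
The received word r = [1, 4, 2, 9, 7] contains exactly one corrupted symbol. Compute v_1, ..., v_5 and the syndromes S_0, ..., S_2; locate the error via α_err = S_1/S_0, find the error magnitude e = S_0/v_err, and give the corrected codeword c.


S = (1, 10, 1), error at position 3, error magnitude e = 8, c = [1, 4, 5, 9, 7].

Step 1: column multipliers v_i = (∏_{j≠i}(α_i − α_j))^{−1} mod 11.
  i = 1 (α = 4): (4−3)(4−10)(4−5)(4−2) = 1·(−6)·(−1)·2 = 12 ≡ 1, so v_1 = 1^{−1} = 1 (mod 11).
  i = 2 (α = 3): (3−4)(3−10)(3−5)(3−2) = (−1)·(−7)·(−2)·1 = −14 ≡ 8, so v_2 = 8^{−1} = 7 (mod 11).
  i = 3 (α = 10): (10−4)(10−3)(10−5)(10−2) = 6·7·5·8 = 1680 ≡ 8, so v_3 = 8^{−1} = 7 (mod 11).
  i = 4 (α = 5): (5−4)(5−3)(5−10)(5−2) = 1·2·(−5)·3 = −30 ≡ 3, so v_4 = 3^{−1} = 4 (mod 11).
  i = 5 (α = 2): (2−4)(2−3)(2−10)(2−5) = (−2)·(−1)·(−8)·(−3) = 48 ≡ 4, so v_5 = 4^{−1} = 3 (mod 11).
  v = [1, 7, 7, 4, 3].
Step 2: syndromes of r = [1, 4, 2, 9, 7] (all sums mod 11).
  S_0 = Σ v_i r_i = 1·1 + 7·4 + 7·2 + 4·9 + 3·7 = 100 ≡ 1.
  S_1 = Σ v_i α_i r_i = 1·4·1 + 7·3·4 + 7·10·2 + 4·5·9 + 3·2·7 = 450 ≡ 10.
  α_i^2 mod 11 = [5, 9, 1, 3, 4].
  S_2 = Σ v_i α_i^2 r_i = 1·5·1 + 7·9·4 + 7·1·2 + 4·3·9 + 3·4·7 = 463 ≡ 1.
  S = (1, 10, 1) ≠ 0, so r is not a codeword (an error is present).
Step 3: locate the error. For a single error e at position i, S_ℓ = v_i·e·α_i^ℓ, so α_err = S_1/S_0.
  S_0^{−1} = 1^{−1} = 1 (mod 11), so α_err = 10·1 = 10 ≡ 10 = α_3. Error position i = 3.
  Consistency check: S_2/S_1 = 1·10 = 10 ≡ 10 = α_err ✓ (single-error assumption holds).
Step 4: error magnitude e = S_0/v_3 = S_0·∏_{j≠3}(α_3 − α_j) = 1·8 = 8 ≡ 8 (mod 11).
Step 5: correct position 3: c_3 = r_3 − e = 2 − 8 ≡ 5 (mod 11). Hence c = [1, 4, 5, 9, 7].
  Check: interpolating c through the α_i gives m(x) = 2 + 8·x (degree < 2) with m(α_i) = c_i for every i, so c is indeed a codeword.


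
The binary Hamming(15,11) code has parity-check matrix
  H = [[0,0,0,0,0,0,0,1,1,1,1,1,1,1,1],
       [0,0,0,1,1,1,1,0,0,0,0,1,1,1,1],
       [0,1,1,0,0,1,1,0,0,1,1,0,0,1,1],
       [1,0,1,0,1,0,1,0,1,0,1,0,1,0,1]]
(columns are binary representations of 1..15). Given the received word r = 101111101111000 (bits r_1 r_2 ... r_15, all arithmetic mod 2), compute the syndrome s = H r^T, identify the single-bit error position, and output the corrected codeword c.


s = (0, 1, 1, 0)^T, error position = 6, corrected codeword c = 101110101111000

Compute s = H r^T mod 2 one row at a time:
  s_1 = 0 + 1 + 1 + 1 + 1 + 0 + 0 + 0 = 4 ≡ 0 (mod 2).
  s_2 = 1 + 1 + 1 + 1 + 1 + 0 + 0 + 0 = 5 ≡ 1 (mod 2).
  s_3 = 0 + 1 + 1 + 1 + 1 + 1 + 0 + 0 = 5 ≡ 1 (mod 2).
  s_4 = 1 + 1 + 1 + 1 + 1 + 1 + 0 + 0 = 6 ≡ 0 (mod 2).
s = (0, 1, 1, 0)^T — this equals column 6 of H (binary 0110), so error is at position 6.
Correct: flip bit 6 of r = 101111101111000 to get c = 101110101111000.


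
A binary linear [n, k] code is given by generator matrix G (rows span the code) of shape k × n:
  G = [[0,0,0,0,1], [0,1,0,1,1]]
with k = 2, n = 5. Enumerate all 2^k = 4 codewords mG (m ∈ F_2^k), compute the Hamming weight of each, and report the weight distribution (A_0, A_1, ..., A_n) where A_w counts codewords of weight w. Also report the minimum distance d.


Weight distribution: A_0 = 1, A_1 = 1, A_2 = 1, A_3 = 1. Minimum distance d = 1.

Enumerate all 2^2 = 4 messages m ∈ F_2^2.
For each, compute codeword c = mG in F_2^5, then tally its weight.
  m = 00 → c = 00000, weight = 0.
  m = 10 → c = 00001, weight = 1.
  m = 01 → c = 01011, weight = 3.
  m = 11 → c = 01010, weight = 2.
Tally weights:
  weight 0: 1 codewords.
  weight 1: 1 codewords.
  weight 2: 1 codewords.
  weight 3: 1 codewords.
Minimum distance d = smallest w > 0 with A_w > 0 = 1.
Sanity: Σ A_w = 4 = 2^2 = 4 ✓.


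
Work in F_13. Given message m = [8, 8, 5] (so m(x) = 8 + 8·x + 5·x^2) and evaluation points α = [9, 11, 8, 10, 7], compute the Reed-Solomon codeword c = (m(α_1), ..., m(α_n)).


c = [4, 12, 2, 3, 10]

Message polynomial: m(x) = 8 + 8·x + 5·x^2 (mod 13).
For each evaluation point α_i, compute m(α_i) mod 13:
  α_1 = 9: Horner steps 5 → 1 → 4, so m(9) = 4.
  α_2 = 11: Horner steps 5 → 11 → 12, so m(11) = 12.
  α_3 = 8: Horner steps 5 → 9 → 2, so m(8) = 2.
  α_4 = 10: Horner steps 5 → 6 → 3, so m(10) = 3.
  α_5 = 7: Horner steps 5 → 4 → 10, so m(7) = 10.
Codeword c = [4, 12, 2, 3, 10] ∈ F_13^5.


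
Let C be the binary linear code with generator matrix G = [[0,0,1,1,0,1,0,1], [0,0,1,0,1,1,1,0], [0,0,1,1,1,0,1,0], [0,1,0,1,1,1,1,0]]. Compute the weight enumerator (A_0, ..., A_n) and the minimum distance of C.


Weight distribution: A_0 = 1, A_2 = 2, A_3 = 5, A_4 = 5, A_5 = 2, A_7 = 1. Minimum distance d = 2.

Enumerate all 2^4 = 16 messages m ∈ F_2^4.
For each, compute codeword c = mG in F_2^8, then tally its weight.
  m = 0000 → c = 00000000, weight = 0.
  m = 1000 → c = 00110101, weight = 4.
  m = 0100 → c = 00101110, weight = 4.
  m = 1100 → c = 00011011, weight = 4.
  m = 0010 → c = 00111010, weight = 4.
  m = 1010 → c = 00001111, weight = 4.
  m = 0110 → c = 00010100, weight = 2.
  m = 1110 → c = 00100001, weight = 2.
  m = 0001 → c = 01011110, weight = 5.
  m = 1001 → c = 01101011, weight = 5.
  m = 0101 → c = 01110000, weight = 3.
  m = 1101 → c = 01000101, weight = 3.
  m = 0011 → c = 01100100, weight = 3.
  m = 1011 → c = 01010001, weight = 3.
  m = 0111 → c = 01001010, weight = 3.
  m = 1111 → c = 01111111, weight = 7.
Tally weights:
  weight 0: 1 codewords.
  weight 2: 2 codewords.
  weight 3: 5 codewords.
  weight 4: 5 codewords.
  weight 5: 2 codewords.
  weight 7: 1 codewords.
Minimum distance d = smallest w > 0 with A_w > 0 = 2.
Sanity: Σ A_w = 16 = 2^4 = 16 ✓.


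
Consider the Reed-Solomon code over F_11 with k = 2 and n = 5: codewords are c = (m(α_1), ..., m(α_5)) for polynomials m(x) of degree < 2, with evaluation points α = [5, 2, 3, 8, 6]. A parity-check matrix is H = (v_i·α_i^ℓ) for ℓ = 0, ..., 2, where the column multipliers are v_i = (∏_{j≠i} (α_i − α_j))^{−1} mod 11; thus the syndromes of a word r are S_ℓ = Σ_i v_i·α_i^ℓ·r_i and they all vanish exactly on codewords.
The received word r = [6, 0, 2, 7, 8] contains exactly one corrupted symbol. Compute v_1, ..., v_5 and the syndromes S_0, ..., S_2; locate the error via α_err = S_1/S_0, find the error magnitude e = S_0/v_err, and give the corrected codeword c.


S = (7, 1, 8), error at position 4, error magnitude e = 6, c = [6, 0, 2, 1, 8].

Step 1: column multipliers v_i = (∏_{j≠i}(α_i − α_j))^{−1} mod 11.
  i = 1 (α = 5): (5−2)(5−3)(5−8)(5−6) = 3·2·(−3)·(−1) = 18 ≡ 7, so v_1 = 7^{−1} = 8 (mod 11).
  i = 2 (α = 2): (2−5)(2−3)(2−8)(2−6) = (−3)·(−1)·(−6)·(−4) = 72 ≡ 6, so v_2 = 6^{−1} = 2 (mod 11).
  i = 3 (α = 3): (3−5)(3−2)(3−8)(3−6) = (−2)·1·(−5)·(−3) = −30 ≡ 3, so v_3 = 3^{−1} = 4 (mod 11).
  i = 4 (α = 8): (8−5)(8−2)(8−3)(8−6) = 3·6·5·2 = 180 ≡ 4, so v_4 = 4^{−1} = 3 (mod 11).
  i = 5 (α = 6): (6−5)(6−2)(6−3)(6−8) = 1·4·3·(−2) = −24 ≡ 9, so v_5 = 9^{−1} = 5 (mod 11).
  v = [8, 2, 4, 3, 5].
Step 2: syndromes of r = [6, 0, 2, 7, 8] (all sums mod 11).
  S_0 = Σ v_i r_i = 8·6 + 2·0 + 4·2 + 3·7 + 5·8 = 117 ≡ 7.
  S_1 = Σ v_i α_i r_i = 8·5·6 + 2·2·0 + 4·3·2 + 3·8·7 + 5·6·8 = 672 ≡ 1.
  α_i^2 mod 11 = [3, 4, 9, 9, 3].
  S_2 = Σ v_i α_i^2 r_i = 8·3·6 + 2·4·0 + 4·9·2 + 3·9·7 + 5·3·8 = 525 ≡ 8.
  S = (7, 1, 8) ≠ 0, so r is not a codeword (an error is present).
Step 3: locate the error. For a single error e at position i, S_ℓ = v_i·e·α_i^ℓ, so α_err = S_1/S_0.
  S_0^{−1} = 7^{−1} = 8 (mod 11), so α_err = 1·8 = 8 ≡ 8 = α_4. Error position i = 4.
  Consistency check: S_2/S_1 = 8·1 = 8 ≡ 8 = α_err ✓ (single-error assumption holds).
Step 4: error magnitude e = S_0/v_4 = S_0·∏_{j≠4}(α_4 − α_j) = 7·4 = 28 ≡ 6 (mod 11).
Step 5: correct position 4: c_4 = r_4 − e = 7 − 6 ≡ 1 (mod 11). Hence c = [6, 0, 2, 1, 8].
  Check: interpolating c through the α_i gives m(x) = 7 + 2·x (degree < 2) with m(α_i) = c_i for every i, so c is indeed a codeword.


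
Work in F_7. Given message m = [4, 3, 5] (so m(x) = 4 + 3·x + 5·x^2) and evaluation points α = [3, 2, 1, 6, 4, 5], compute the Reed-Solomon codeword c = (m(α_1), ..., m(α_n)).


c = [2, 2, 5, 6, 5, 4]

Message polynomial: m(x) = 4 + 3·x + 5·x^2 (mod 7).
For each evaluation point α_i, compute m(α_i) mod 7:
  α_1 = 3: Horner steps 5 → 4 → 2, so m(3) = 2.
  α_2 = 2: Horner steps 5 → 6 → 2, so m(2) = 2.
  α_3 = 1: Horner steps 5 → 1 → 5, so m(1) = 5.
  α_4 = 6: Horner steps 5 → 5 → 6, so m(6) = 6.
  α_5 = 4: Horner steps 5 → 2 → 5, so m(4) = 5.
  α_6 = 5: Horner steps 5 → 0 → 4, so m(5) = 4.
Codeword c = [2, 2, 5, 6, 5, 4] ∈ F_7^6.


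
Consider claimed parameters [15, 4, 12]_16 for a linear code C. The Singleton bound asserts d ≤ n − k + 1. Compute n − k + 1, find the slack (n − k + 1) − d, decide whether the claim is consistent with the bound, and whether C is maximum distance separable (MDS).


Singleton RHS = n − k + 1 = 12, slack = 0, bound satisfied, MDS.

Singleton bound: d ≤ n − k + 1.
Here n = 15, k = 4, so n − k + 1 = 12.
Given d = 12, check d ≤ 12: YES.
Slack = (n − k + 1) − d = 0.
The code is MDS (slack = 0).
Description: the claimed parameters are [15, 4, 12]_16; such a code would be MDS (meets Singleton bound).


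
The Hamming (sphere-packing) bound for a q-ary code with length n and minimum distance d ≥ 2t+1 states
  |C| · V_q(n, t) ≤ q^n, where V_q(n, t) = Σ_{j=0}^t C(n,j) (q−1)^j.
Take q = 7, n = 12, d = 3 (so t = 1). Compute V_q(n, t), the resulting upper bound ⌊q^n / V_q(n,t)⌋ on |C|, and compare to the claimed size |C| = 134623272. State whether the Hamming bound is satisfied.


V_q(n, t) = 73, q^n = 13841287201, Hamming bound = 189606673, |C| = 134623272 ≤ bound (satisfied).

Step 1: Compute V_q(n, t) = Σ_{j=0}^1 C(n, j) (q−1)^j.
  j = 0: C(12,0)·(6)^0 = 1·1 = 1.
  j = 1: C(12,1)·(6)^1 = 12·6 = 72.
  V_q(n, t) = 1 + 72 = 73.
Step 2: q^n = 7^12 = 13841287201.
Step 3: Hamming bound ⌊q^n / V_q(n,t)⌋ = ⌊13841287201/73⌋ = 189606673.
Step 4: Compare |C| = 134623272 to 189606673: satisfied.
The claimed |C| lies below the Hamming bound.


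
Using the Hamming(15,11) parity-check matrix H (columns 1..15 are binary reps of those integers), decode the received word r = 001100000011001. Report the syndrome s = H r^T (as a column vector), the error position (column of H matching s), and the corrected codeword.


s = (1, 1, 1, 1)^T, error position = 15, corrected codeword c = 001100000011000

Compute s = H r^T mod 2 one row at a time:
  s_1 = 0 + 0 + 0 + 1 + 1 + 0 + 0 + 1 = 3 ≡ 1 (mod 2).
  s_2 = 1 + 0 + 0 + 0 + 1 + 0 + 0 + 1 = 3 ≡ 1 (mod 2).
  s_3 = 0 + 1 + 0 + 0 + 0 + 1 + 0 + 1 = 3 ≡ 1 (mod 2).
  s_4 = 0 + 1 + 0 + 0 + 0 + 1 + 0 + 1 = 3 ≡ 1 (mod 2).
s = (1, 1, 1, 1)^T — this equals column 15 of H (binary 1111), so error is at position 15.
Correct: flip bit 15 of r = 001100000011001 to get c = 001100000011000.


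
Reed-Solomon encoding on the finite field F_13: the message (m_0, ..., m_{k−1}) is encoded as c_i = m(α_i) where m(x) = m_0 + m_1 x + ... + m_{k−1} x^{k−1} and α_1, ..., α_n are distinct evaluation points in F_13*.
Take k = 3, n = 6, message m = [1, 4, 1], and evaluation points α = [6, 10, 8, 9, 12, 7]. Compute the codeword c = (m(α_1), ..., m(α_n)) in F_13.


c = [9, 11, 6, 1, 11, 0]

Message polynomial: m(x) = 1 + 4·x + 1·x^2 (mod 13).
For each evaluation point α_i, compute m(α_i) mod 13:
  α_1 = 6: Horner steps 1 → 10 → 9, so m(6) = 9.
  α_2 = 10: Horner steps 1 → 1 → 11, so m(10) = 11.
  α_3 = 8: Horner steps 1 → 12 → 6, so m(8) = 6.
  α_4 = 9: Horner steps 1 → 0 → 1, so m(9) = 1.
  α_5 = 12: Horner steps 1 → 3 → 11, so m(12) = 11.
  α_6 = 7: Horner steps 1 → 11 → 0, so m(7) = 0.
Codeword c = [9, 11, 6, 1, 11, 0] ∈ F_13^6.


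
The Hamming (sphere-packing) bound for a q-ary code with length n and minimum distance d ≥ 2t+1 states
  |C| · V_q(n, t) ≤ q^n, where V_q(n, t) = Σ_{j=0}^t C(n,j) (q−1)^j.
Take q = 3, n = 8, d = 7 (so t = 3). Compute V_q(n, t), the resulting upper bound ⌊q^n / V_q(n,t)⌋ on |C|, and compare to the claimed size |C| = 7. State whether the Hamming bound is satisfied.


V_q(n, t) = 577, q^n = 6561, Hamming bound = 11, |C| = 7 ≤ bound (satisfied).

Step 1: Compute V_q(n, t) = Σ_{j=0}^3 C(n, j) (q−1)^j.
  j = 0: C(8,0)·(2)^0 = 1·1 = 1.
  j = 1: C(8,1)·(2)^1 = 8·2 = 16.
  j = 2: C(8,2)·(2)^2 = 28·4 = 112.
  j = 3: C(8,3)·(2)^3 = 56·8 = 448.
  V_q(n, t) = 1 + 16 + 112 + 448 = 577.
Step 2: q^n = 3^8 = 6561.
Step 3: Hamming bound ⌊q^n / V_q(n,t)⌋ = ⌊6561/577⌋ = 11.
Step 4: Compare |C| = 7 to 11: satisfied.
The claimed |C| lies below the Hamming bound.


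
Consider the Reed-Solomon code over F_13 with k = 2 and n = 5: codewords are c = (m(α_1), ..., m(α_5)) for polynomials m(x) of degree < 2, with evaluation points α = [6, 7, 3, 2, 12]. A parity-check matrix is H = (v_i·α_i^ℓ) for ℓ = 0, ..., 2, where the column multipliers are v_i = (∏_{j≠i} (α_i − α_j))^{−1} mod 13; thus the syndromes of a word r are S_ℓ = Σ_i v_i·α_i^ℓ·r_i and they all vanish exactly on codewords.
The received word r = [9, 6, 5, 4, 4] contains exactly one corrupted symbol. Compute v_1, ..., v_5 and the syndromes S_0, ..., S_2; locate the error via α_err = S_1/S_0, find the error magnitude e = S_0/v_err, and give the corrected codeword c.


S = (7, 1, 2), error at position 4, error magnitude e = 9, c = [9, 6, 5, 8, 4].

Step 1: column multipliers v_i = (∏_{j≠i}(α_i − α_j))^{−1} mod 13.
  i = 1 (α = 6): (6−7)(6−3)(6−2)(6−12) = (−1)·3·4·(−6) = 72 ≡ 7, so v_1 = 7^{−1} = 2 (mod 13).
  i = 2 (α = 7): (7−6)(7−3)(7−2)(7−12) = 1·4·5·(−5) = −100 ≡ 4, so v_2 = 4^{−1} = 10 (mod 13).
  i = 3 (α = 3): (3−6)(3−7)(3−2)(3−12) = (−3)·(−4)·1·(−9) = −108 ≡ 9, so v_3 = 9^{−1} = 3 (mod 13).
  i = 4 (α = 2): (2−6)(2−7)(2−3)(2−12) = (−4)·(−5)·(−1)·(−10) = 200 ≡ 5, so v_4 = 5^{−1} = 8 (mod 13).
  i = 5 (α = 12): (12−6)(12−7)(12−3)(12−2) = 6·5·9·10 = 2700 ≡ 9, so v_5 = 9^{−1} = 3 (mod 13).
  v = [2, 10, 3, 8, 3].
Step 2: syndromes of r = [9, 6, 5, 4, 4] (all sums mod 13).
  S_0 = Σ v_i r_i = 2·9 + 10·6 + 3·5 + 8·4 + 3·4 = 137 ≡ 7.
  S_1 = Σ v_i α_i r_i = 2·6·9 + 10·7·6 + 3·3·5 + 8·2·4 + 3·12·4 = 781 ≡ 1.
  α_i^2 mod 13 = [10, 10, 9, 4, 1].
  S_2 = Σ v_i α_i^2 r_i = 2·10·9 + 10·10·6 + 3·9·5 + 8·4·4 + 3·1·4 = 1055 ≡ 2.
  S = (7, 1, 2) ≠ 0, so r is not a codeword (an error is present).
Step 3: locate the error. For a single error e at position i, S_ℓ = v_i·e·α_i^ℓ, so α_err = S_1/S_0.
  S_0^{−1} = 7^{−1} = 2 (mod 13), so α_err = 1·2 = 2 ≡ 2 = α_4. Error position i = 4.
  Consistency check: S_2/S_1 = 2·1 = 2 ≡ 2 = α_err ✓ (single-error assumption holds).
Step 4: error magnitude e = S_0/v_4 = S_0·∏_{j≠4}(α_4 − α_j) = 7·5 = 35 ≡ 9 (mod 13).
Step 5: correct position 4: c_4 = r_4 − e = 4 − 9 ≡ 8 (mod 13). Hence c = [9, 6, 5, 8, 4].
  Check: interpolating c through the α_i gives m(x) = 1 + 10·x (degree < 2) with m(α_i) = c_i for every i, so c is indeed a codeword.


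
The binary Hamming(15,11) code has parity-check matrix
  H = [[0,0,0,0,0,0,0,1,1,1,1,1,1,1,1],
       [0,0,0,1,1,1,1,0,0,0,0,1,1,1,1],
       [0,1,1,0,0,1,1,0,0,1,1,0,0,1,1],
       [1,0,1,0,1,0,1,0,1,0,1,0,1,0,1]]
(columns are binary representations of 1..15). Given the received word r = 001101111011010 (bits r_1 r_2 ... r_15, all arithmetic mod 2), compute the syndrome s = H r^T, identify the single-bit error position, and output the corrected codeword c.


s = (1, 1, 1, 0)^T, error position = 14, corrected codeword c = 001101111011000

Compute s = H r^T mod 2 one row at a time:
  s_1 = 1 + 1 + 0 + 1 + 1 + 0 + 1 + 0 = 5 ≡ 1 (mod 2).
  s_2 = 1 + 0 + 1 + 1 + 1 + 0 + 1 + 0 = 5 ≡ 1 (mod 2).
  s_3 = 0 + 1 + 1 + 1 + 0 + 1 + 1 + 0 = 5 ≡ 1 (mod 2).
  s_4 = 0 + 1 + 0 + 1 + 1 + 1 + 0 + 0 = 4 ≡ 0 (mod 2).
s = (1, 1, 1, 0)^T — this equals column 14 of H (binary 1110), so error is at position 14.
Correct: flip bit 14 of r = 001101111011010 to get c = 001101111011000.


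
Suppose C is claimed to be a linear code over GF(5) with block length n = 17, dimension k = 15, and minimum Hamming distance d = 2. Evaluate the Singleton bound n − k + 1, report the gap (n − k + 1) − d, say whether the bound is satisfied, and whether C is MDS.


Singleton RHS = n − k + 1 = 3, slack = 1, bound satisfied, not MDS.

Singleton bound: d ≤ n − k + 1.
Here n = 17, k = 15, so n − k + 1 = 3.
Given d = 2, check d ≤ 3: YES.
Slack = (n − k + 1) − d = 1.
The code is NOT MDS (slack = 1 > 0).
Description: the claimed parameters are [17, 15, 2]_5; such a code would be non-MDS.


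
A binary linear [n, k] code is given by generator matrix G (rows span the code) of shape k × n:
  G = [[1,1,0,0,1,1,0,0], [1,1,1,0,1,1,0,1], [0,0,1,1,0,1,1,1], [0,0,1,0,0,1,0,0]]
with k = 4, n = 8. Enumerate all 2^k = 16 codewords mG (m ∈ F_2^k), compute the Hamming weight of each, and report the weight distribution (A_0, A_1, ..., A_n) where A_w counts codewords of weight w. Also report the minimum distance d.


Weight distribution: A_0 = 1, A_2 = 3, A_3 = 3, A_4 = 3, A_5 = 2, A_6 = 1, A_7 = 3. Minimum distance d = 2.

Enumerate all 2^4 = 16 messages m ∈ F_2^4.
For each, compute codeword c = mG in F_2^8, then tally its weight.
  m = 0000 → c = 00000000, weight = 0.
  m = 1000 → c = 11001100, weight = 4.
  m = 0100 → c = 11101101, weight = 6.
  m = 1100 → c = 00100001, weight = 2.
  m = 0010 → c = 00110111, weight = 5.
  m = 1010 → c = 11111011, weight = 7.
  m = 0110 → c = 11011010, weight = 5.
  m = 1110 → c = 00010110, weight = 3.
  m = 0001 → c = 00100100, weight = 2.
  m = 1001 → c = 11101000, weight = 4.
  m = 0101 → c = 11001001, weight = 4.
  m = 1101 → c = 00000101, weight = 2.
  m = 0011 → c = 00010011, weight = 3.
  m = 1011 → c = 11011111, weight = 7.
  m = 0111 → c = 11111110, weight = 7.
  m = 1111 → c = 00110010, weight = 3.
Tally weights:
  weight 0: 1 codewords.
  weight 2: 3 codewords.
  weight 3: 3 codewords.
  weight 4: 3 codewords.
  weight 5: 2 codewords.
  weight 6: 1 codewords.
  weight 7: 3 codewords.
Minimum distance d = smallest w > 0 with A_w > 0 = 2.
Sanity: Σ A_w = 16 = 2^4 = 16 ✓.


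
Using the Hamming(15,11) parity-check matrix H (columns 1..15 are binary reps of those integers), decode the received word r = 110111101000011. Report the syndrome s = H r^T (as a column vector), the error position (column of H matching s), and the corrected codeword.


s = (1, 0, 1, 1)^T, error position = 11, corrected codeword c = 110111101010011

Compute s = H r^T mod 2 one row at a time:
  s_1 = 0 + 1 + 0 + 0 + 0 + 0 + 1 + 1 = 3 ≡ 1 (mod 2).
  s_2 = 1 + 1 + 1 + 1 + 0 + 0 + 1 + 1 = 6 ≡ 0 (mod 2).
  s_3 = 1 + 0 + 1 + 1 + 0 + 0 + 1 + 1 = 5 ≡ 1 (mod 2).
  s_4 = 1 + 0 + 1 + 1 + 1 + 0 + 0 + 1 = 5 ≡ 1 (mod 2).
s = (1, 0, 1, 1)^T — this equals column 11 of H (binary 1011), so error is at position 11.
Correct: flip bit 11 of r = 110111101000011 to get c = 110111101010011.


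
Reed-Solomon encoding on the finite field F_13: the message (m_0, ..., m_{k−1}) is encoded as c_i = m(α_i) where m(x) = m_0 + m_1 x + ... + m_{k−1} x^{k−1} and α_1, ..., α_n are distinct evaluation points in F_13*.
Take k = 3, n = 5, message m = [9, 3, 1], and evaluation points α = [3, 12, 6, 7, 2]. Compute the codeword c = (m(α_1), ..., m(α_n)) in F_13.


c = [1, 7, 11, 1, 6]

Message polynomial: m(x) = 9 + 3·x + 1·x^2 (mod 13).
For each evaluation point α_i, compute m(α_i) mod 13:
  α_1 = 3: Horner steps 1 → 6 → 1, so m(3) = 1.
  α_2 = 12: Horner steps 1 → 2 → 7, so m(12) = 7.
  α_3 = 6: Horner steps 1 → 9 → 11, so m(6) = 11.
  α_4 = 7: Horner steps 1 → 10 → 1, so m(7) = 1.
  α_5 = 2: Horner steps 1 → 5 → 6, so m(2) = 6.
Codeword c = [1, 7, 11, 1, 6] ∈ F_13^5.


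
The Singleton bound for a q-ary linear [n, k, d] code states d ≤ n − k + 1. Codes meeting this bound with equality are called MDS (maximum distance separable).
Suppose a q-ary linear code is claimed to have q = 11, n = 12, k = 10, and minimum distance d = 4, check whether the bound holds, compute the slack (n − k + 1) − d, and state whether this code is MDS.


Singleton RHS = n − k + 1 = 3, slack = -1, bound violated (no such code; not MDS).

Singleton bound: d ≤ n − k + 1.
Here n = 12, k = 10, so n − k + 1 = 3.
Given d = 4, check d ≤ 3: NO.
Slack = (n − k + 1) − d = -1.
The slack is negative: d = 4 exceeds n − k + 1 = 3 by 1, so the Singleton bound is violated and no linear [12, 10, 4]_11 code can exist. In particular it is not MDS (MDS requires d = n − k + 1 exactly).
Description: the claimed parameters are [12, 10, 4]_11; such a code would be impossible (violates the Singleton bound).


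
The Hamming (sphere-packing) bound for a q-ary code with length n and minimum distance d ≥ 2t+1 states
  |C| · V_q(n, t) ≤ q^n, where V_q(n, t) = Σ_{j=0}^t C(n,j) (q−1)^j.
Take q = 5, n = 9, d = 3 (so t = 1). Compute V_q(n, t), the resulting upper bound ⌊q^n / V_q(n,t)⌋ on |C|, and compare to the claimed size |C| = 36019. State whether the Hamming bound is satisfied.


V_q(n, t) = 37, q^n = 1953125, Hamming bound = 52787, |C| = 36019 ≤ bound (satisfied).

Step 1: Compute V_q(n, t) = Σ_{j=0}^1 C(n, j) (q−1)^j.
  j = 0: C(9,0)·(4)^0 = 1·1 = 1.
  j = 1: C(9,1)·(4)^1 = 9·4 = 36.
  V_q(n, t) = 1 + 36 = 37.
Step 2: q^n = 5^9 = 1953125.
Step 3: Hamming bound ⌊q^n / V_q(n,t)⌋ = ⌊1953125/37⌋ = 52787.
Step 4: Compare |C| = 36019 to 52787: satisfied.
The claimed |C| lies below the Hamming bound.


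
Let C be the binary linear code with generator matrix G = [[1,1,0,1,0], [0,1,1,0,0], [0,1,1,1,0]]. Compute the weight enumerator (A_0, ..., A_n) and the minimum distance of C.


Weight distribution: A_0 = 1, A_1 = 1, A_2 = 3, A_3 = 3. Minimum distance d = 1.

Enumerate all 2^3 = 8 messages m ∈ F_2^3.
For each, compute codeword c = mG in F_2^5, then tally its weight.
  m = 000 → c = 00000, weight = 0.
  m = 100 → c = 11010, weight = 3.
  m = 010 → c = 01100, weight = 2.
  m = 110 → c = 10110, weight = 3.
  m = 001 → c = 01110, weight = 3.
  m = 101 → c = 10100, weight = 2.
  m = 011 → c = 00010, weight = 1.
  m = 111 → c = 11000, weight = 2.
Tally weights:
  weight 0: 1 codewords.
  weight 1: 1 codewords.
  weight 2: 3 codewords.
  weight 3: 3 codewords.
Minimum distance d = smallest w > 0 with A_w > 0 = 1.
Sanity: Σ A_w = 8 = 2^3 = 8 ✓.


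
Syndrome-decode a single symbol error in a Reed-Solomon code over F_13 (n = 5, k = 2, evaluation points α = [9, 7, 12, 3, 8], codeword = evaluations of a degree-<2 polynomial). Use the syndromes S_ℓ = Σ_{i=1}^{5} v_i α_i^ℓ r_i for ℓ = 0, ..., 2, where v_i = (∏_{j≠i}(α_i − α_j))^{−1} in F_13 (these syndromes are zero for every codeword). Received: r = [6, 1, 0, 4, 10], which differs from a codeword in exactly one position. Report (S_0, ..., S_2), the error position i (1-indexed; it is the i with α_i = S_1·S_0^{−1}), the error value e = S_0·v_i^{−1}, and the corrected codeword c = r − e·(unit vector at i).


S = (12, 1, 12), error at position 3, error magnitude e = 6, c = [6, 1, 7, 4, 10].

Step 1: column multipliers v_i = (∏_{j≠i}(α_i − α_j))^{−1} mod 13.
  i = 1 (α = 9): (9−7)(9−12)(9−3)(9−8) = 2·(−3)·6·1 = −36 ≡ 3, so v_1 = 3^{−1} = 9 (mod 13).
  i = 2 (α = 7): (7−9)(7−12)(7−3)(7−8) = (−2)·(−5)·4·(−1) = −40 ≡ 12, so v_2 = 12^{−1} = 12 (mod 13).
  i = 3 (α = 12): (12−9)(12−7)(12−3)(12−8) = 3·5·9·4 = 540 ≡ 7, so v_3 = 7^{−1} = 2 (mod 13).
  i = 4 (α = 3): (3−9)(3−7)(3−12)(3−8) = (−6)·(−4)·(−9)·(−5) = 1080 ≡ 1, so v_4 = 1^{−1} = 1 (mod 13).
  i = 5 (α = 8): (8−9)(8−7)(8−12)(8−3) = (−1)·1·(−4)·5 = 20 ≡ 7, so v_5 = 7^{−1} = 2 (mod 13).
  v = [9, 12, 2, 1, 2].
Step 2: syndromes of r = [6, 1, 0, 4, 10] (all sums mod 13).
  S_0 = Σ v_i r_i = 9·6 + 12·1 + 2·0 + 1·4 + 2·10 = 90 ≡ 12.
  S_1 = Σ v_i α_i r_i = 9·9·6 + 12·7·1 + 2·12·0 + 1·3·4 + 2·8·10 = 742 ≡ 1.
  α_i^2 mod 13 = [3, 10, 1, 9, 12].
  S_2 = Σ v_i α_i^2 r_i = 9·3·6 + 12·10·1 + 2·1·0 + 1·9·4 + 2·12·10 = 558 ≡ 12.
  S = (12, 1, 12) ≠ 0, so r is not a codeword (an error is present).
Step 3: locate the error. For a single error e at position i, S_ℓ = v_i·e·α_i^ℓ, so α_err = S_1/S_0.
  S_0^{−1} = 12^{−1} = 12 (mod 13), so α_err = 1·12 = 12 ≡ 12 = α_3. Error position i = 3.
  Consistency check: S_2/S_1 = 12·1 = 12 ≡ 12 = α_err ✓ (single-error assumption holds).
Step 4: error magnitude e = S_0/v_3 = S_0·∏_{j≠3}(α_3 − α_j) = 12·7 = 84 ≡ 6 (mod 13).
Step 5: correct position 3: c_3 = r_3 − e = 0 − 6 ≡ 7 (mod 13). Hence c = [6, 1, 7, 4, 10].
  Check: interpolating c through the α_i gives m(x) = 3 + 9·x (degree < 2) with m(α_i) = c_i for every i, so c is indeed a codeword.


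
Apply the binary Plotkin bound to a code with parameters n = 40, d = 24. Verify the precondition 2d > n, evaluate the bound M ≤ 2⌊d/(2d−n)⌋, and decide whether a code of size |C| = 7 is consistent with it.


Plotkin bound M ≤ 6; given |C| = 7 > bound (violated).

Check applicability: 2d = 48, n = 40.
2d − n = 8 > 0, so Plotkin applies.
Compute d/(2d−n) = 24/8 ≈ 3.0000.
⌊d/(2d−n)⌋ = 3.
Plotkin bound: M ≤ 2·3 = 6.
Given |C| = 7, check: VIOLATED.
This |C| is above the Plotkin bound, so no binary code with n = 40, d = 24 and 7 codewords exists.


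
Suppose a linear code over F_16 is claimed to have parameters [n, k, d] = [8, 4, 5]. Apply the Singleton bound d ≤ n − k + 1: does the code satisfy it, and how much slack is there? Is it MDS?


Singleton RHS = n − k + 1 = 5, slack = 0, bound satisfied, MDS.

Singleton bound: d ≤ n − k + 1.
Here n = 8, k = 4, so n − k + 1 = 5.
Given d = 5, check d ≤ 5: YES.
Slack = (n − k + 1) − d = 0.
The code is MDS (slack = 0).
Description: the claimed parameters are [8, 4, 5]_16; such a code would be MDS (meets Singleton bound).


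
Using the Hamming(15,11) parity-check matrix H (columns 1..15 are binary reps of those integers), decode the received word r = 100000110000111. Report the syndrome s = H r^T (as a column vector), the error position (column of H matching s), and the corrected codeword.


s = (0, 0, 1, 0)^T, error position = 2, corrected codeword c = 110000110000111

Compute s = H r^T mod 2 one row at a time:
  s_1 = 1 + 0 + 0 + 0 + 0 + 1 + 1 + 1 = 4 ≡ 0 (mod 2).
  s_2 = 0 + 0 + 0 + 1 + 0 + 1 + 1 + 1 = 4 ≡ 0 (mod 2).
  s_3 = 0 + 0 + 0 + 1 + 0 + 0 + 1 + 1 = 3 ≡ 1 (mod 2).
  s_4 = 1 + 0 + 0 + 1 + 0 + 0 + 1 + 1 = 4 ≡ 0 (mod 2).
s = (0, 0, 1, 0)^T — this equals column 2 of H (binary 0010), so error is at position 2.
Correct: flip bit 2 of r = 100000110000111 to get c = 110000110000111.


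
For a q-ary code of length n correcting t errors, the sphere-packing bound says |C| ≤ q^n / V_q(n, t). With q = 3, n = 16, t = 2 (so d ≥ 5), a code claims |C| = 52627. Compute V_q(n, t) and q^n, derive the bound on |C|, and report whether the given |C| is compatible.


V_q(n, t) = 513, q^n = 43046721, Hamming bound = 83911, |C| = 52627 ≤ bound (satisfied).

Step 1: Compute V_q(n, t) = Σ_{j=0}^2 C(n, j) (q−1)^j.
  j = 0: C(16,0)·(2)^0 = 1·1 = 1.
  j = 1: C(16,1)·(2)^1 = 16·2 = 32.
  j = 2: C(16,2)·(2)^2 = 120·4 = 480.
  V_q(n, t) = 1 + 32 + 480 = 513.
Step 2: q^n = 3^16 = 43046721.
Step 3: Hamming bound ⌊q^n / V_q(n,t)⌋ = ⌊43046721/513⌋ = 83911.
Step 4: Compare |C| = 52627 to 83911: satisfied.
The claimed |C| lies below the Hamming bound.
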